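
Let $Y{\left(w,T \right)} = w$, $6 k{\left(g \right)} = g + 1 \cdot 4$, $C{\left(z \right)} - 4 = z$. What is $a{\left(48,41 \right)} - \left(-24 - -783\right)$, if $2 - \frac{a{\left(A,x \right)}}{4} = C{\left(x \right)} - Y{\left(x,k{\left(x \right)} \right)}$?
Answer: $-767$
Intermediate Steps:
$C{\left(z \right)} = 4 + z$
$k{\left(g \right)} = \frac{2}{3} + \frac{g}{6}$ ($k{\left(g \right)} = \frac{g + 1 \cdot 4}{6} = \frac{g + 4}{6} = \frac{4 + g}{6} = \frac{2}{3} + \frac{g}{6}$)
$a{\left(A,x \right)} = -8$ ($a{\left(A,x \right)} = 8 - 4 \left(\left(4 + x\right) - x\right) = 8 - 16 = -8$)
$a{\left(48,41 \right)} - \left(-24 - -783\right) = -8 - \left(-24 - -783\right) = -8 - \left(-24 + 783\right) = -8 - 759 = -767$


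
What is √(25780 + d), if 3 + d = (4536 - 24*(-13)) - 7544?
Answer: √23081 ≈ 151.92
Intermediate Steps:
d = -2699 (d = -3 + ((4536 - 24*(-13)) - 7544) = -3 + ((4536 + 312) - 7544) = -3 + (4848 - 7544) = -3 - 2696 = -2699)
√(25780 + d) = √(25780 - 2699) = √23081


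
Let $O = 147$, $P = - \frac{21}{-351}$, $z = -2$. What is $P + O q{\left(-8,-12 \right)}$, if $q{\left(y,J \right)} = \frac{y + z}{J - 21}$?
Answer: $\frac{57407}{1287} \approx 44.605$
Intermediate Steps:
$P = \frac{7}{117}$ ($P = \left(-21\right) \left(- \frac{1}{351}\right) = \frac{7}{117} \approx 0.059829$)
$q{\left(y,J \right)} = \frac{-2 + y}{-21 + J}$ ($q{\left(y,J \right)} = \frac{y - 2}{J - 21} = \frac{-2 + y}{-21 + J}$)
$P + O q{\left(-8,-12 \right)} = \frac{7}{117} + 147 \frac{-2 - 8}{-21 - 12} = \frac{7}{117} + 147 \frac{1}{-33} \left(-10\right) = \frac{7}{117} + 147 \left(\left(- \frac{1}{33}\right) \left(-10\right)\right) = \frac{7}{117} + 147 \cdot \frac{10}{33} = \frac{7}{117} + \frac{490}{11} = \frac{57407}{1287}$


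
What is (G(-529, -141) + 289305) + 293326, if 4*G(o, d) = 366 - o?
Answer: 2331419/4 ≈ 5.8286e+5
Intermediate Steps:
G(o, d) = 183/2 - o/4 (G(o, d) = (366 - o)/4 = 183/2 - o/4)
(G(-529, -141) + 289305) + 293326 = ((183/2 - ¼*(-529)) + 289305) + 293326 = ((183/2 + 529/4) + 289305) + 293326 = (895/4 + 289305) + 293326 = 1158115/4 + 293326 = 2331419/4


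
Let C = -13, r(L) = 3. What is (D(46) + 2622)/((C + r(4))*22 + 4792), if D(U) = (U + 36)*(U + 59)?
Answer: 312/127 ≈ 2.4567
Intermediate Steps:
D(U) = (36 + U)*(59 + U)
(D(46) + 2622)/((C + r(4))*22 + 4792) = ((2124 + 46² + 95*46) + 2622)/((-13 + 3)*22 + 4792) = ((2124 + 2116 + 4370) + 2622)/(-10*22 + 4792) = (8610 + 2622)/(-220 + 4792) = 11232/4572 = 11232*(1/4572) = 312/127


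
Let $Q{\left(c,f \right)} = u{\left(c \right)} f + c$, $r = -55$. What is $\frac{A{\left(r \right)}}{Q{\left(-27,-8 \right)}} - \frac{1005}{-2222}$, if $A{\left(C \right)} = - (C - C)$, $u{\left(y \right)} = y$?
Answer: $\frac{1005}{2222} \approx 0.4523$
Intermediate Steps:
$Q{\left(c,f \right)} = c + c f$ ($Q{\left(c,f \right)} = c f + c = c + c f$)
$A{\left(C \right)} = 0$ ($A{\left(C \right)} = \left(-1\right) 0 = 0$)
$\frac{A{\left(r \right)}}{Q{\left(-27,-8 \right)}} - \frac{1005}{-2222} = \frac{0}{\left(-27\right) \left(1 - 8\right)} - \frac{1005}{-2222} = \frac{0}{\left(-27\right) \left(-7\right)} - - \frac{1005}{2222} = \frac{0}{189} + \frac{1005}{2222} = 0 \cdot \frac{1}{189} + \frac{1005}{2222} = 0 + \frac{1005}{2222} = \frac{1005}{2222}$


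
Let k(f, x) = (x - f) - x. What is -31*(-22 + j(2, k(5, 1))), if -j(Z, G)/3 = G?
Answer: 217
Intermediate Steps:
k(f, x) = -f
j(Z, G) = -3*G
-31*(-22 + j(2, k(5, 1))) = -31*(-22 - (-3)*5) = -31*(-22 - 3*(-5)) = -31*(-22 + 15) = -31*(-7) = 217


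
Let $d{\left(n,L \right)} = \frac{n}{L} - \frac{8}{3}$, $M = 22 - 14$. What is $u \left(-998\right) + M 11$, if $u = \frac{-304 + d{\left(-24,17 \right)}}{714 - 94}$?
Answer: $\frac{4615784}{7905} \approx 583.91$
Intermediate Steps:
$M = 8$ ($M = 22 - 14 = 8$)
$d{\left(n,L \right)} = - \frac{8}{3} + \frac{n}{L}$ ($d{\left(n,L \right)} = \frac{n}{L} - \frac{8}{3} = - \frac{8}{3} + \frac{n}{L}$)
$u = - \frac{3928}{7905}$ ($u = \frac{-304 - \left(\frac{8}{3} + \frac{24}{17}\right)}{714 - 94} = \frac{-304 - \frac{208}{51}}{620} = \left(-304 - \frac{208}{51}\right) \frac{1}{620} = \left(- \frac{15712}{51}\right) \frac{1}{620} = - \frac{3928}{7905} \approx -0.4969$)
$u \left(-998\right) + M 11 = \left(- \frac{3928}{7905}\right) \left(-998\right) + 8 \cdot 11 = \frac{3920144}{7905} + 88 = \frac{4615784}{7905}$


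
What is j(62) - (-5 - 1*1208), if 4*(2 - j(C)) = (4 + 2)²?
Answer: 1206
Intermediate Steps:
j(C) = -7 (j(C) = 2 - (4 + 2)²/4 = 2 - ¼*6² = 2 - ¼*36 = 2 - 9 = -7)
j(62) - (-5 - 1*1208) = -7 - (-5 - 1*1208) = -7 - (-5 - 1208) = -7 - 1*(-1213) = -7 + 1213 = 1206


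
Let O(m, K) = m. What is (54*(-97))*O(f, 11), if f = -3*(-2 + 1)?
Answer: -15714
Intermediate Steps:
f = 3 (f = -3*(-1) = 3)
(54*(-97))*O(f, 11) = (54*(-97))*3 = -5238*3 = -15714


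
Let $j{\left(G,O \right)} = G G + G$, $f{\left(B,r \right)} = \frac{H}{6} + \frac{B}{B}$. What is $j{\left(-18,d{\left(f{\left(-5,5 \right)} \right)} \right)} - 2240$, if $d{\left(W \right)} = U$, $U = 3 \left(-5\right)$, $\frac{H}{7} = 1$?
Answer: $-1934$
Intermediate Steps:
$H = 7$ ($H = 7 \cdot 1 = 7$)
$f{\left(B,r \right)} = \frac{13}{6}$ ($f{\left(B,r \right)} = \frac{7}{6} + \frac{B}{B} = 7 \cdot \frac{1}{6} + 1 = \frac{7}{6} + 1 = \frac{13}{6}$)
$U = -15$
$d{\left(W \right)} = -15$
$j{\left(G,O \right)} = G + G^{2}$ ($j{\left(G,O \right)} = G^{2} + G = G + G^{2}$)
$j{\left(-18,d{\left(f{\left(-5,5 \right)} \right)} \right)} - 2240 = - 18 \left(1 - 18\right) - 2240 = \left(-18\right) \left(-17\right) - 2240 = 306 - 2240 = -1934$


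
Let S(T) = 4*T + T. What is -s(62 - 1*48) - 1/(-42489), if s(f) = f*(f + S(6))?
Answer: -26173223/42489 ≈ -616.00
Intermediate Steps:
S(T) = 5*T
s(f) = f*(30 + f) (s(f) = f*(f + 5*6) = f*(f + 30) = f*(30 + f))
-s(62 - 1*48) - 1/(-42489) = -(62 - 1*48)*(30 + (62 - 1*48)) - 1/(-42489) = -(62 - 48)*(30 + (62 - 48)) - 1*(-1/42489) = -14*(30 + 14) + 1/42489 = -14*44 + 1/42489 = -1*616 + 1/42489 = -616 + 1/42489 = -26173223/42489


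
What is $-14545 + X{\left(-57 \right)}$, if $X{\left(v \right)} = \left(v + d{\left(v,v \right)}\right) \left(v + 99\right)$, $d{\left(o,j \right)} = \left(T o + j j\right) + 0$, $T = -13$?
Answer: $150641$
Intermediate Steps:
$d{\left(o,j \right)} = j^{2} - 13 o$ ($d{\left(o,j \right)} = \left(- 13 o + j j\right) + 0 = \left(- 13 o + j^{2}\right) + 0 = \left(j^{2} - 13 o\right) + 0 = j^{2} - 13 o$)
$X{\left(v \right)} = \left(99 + v\right) \left(v^{2} - 12 v\right)$ ($X{\left(v \right)} = \left(v + \left(v^{2} - 13 v\right)\right) \left(v + 99\right) = \left(v^{2} - 12 v\right) \left(99 + v\right) = \left(99 + v\right) \left(v^{2} - 12 v\right)$)
$-14545 + X{\left(-57 \right)} = -14545 - 57 \left(-1188 + \left(-57\right)^{2} + 87 \left(-57\right)\right) = -14545 - 57 \left(-1188 + 3249 - 4959\right) = -14545 - -165186 = -14545 + 165186 = 150641$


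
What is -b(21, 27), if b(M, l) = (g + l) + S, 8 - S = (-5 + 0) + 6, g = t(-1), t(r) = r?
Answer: -33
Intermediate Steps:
g = -1
S = 7 (S = 8 - ((-5 + 0) + 6) = 8 - (-5 + 6) = 8 - 1*1 = 8 - 1 = 7)
b(M, l) = 6 + l (b(M, l) = (-1 + l) + 7 = 6 + l)
-b(21, 27) = -(6 + 27) = -1*33 = -33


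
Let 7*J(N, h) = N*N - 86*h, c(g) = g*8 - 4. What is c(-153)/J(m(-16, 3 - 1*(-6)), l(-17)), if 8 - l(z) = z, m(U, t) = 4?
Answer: 4298/1067 ≈ 4.0281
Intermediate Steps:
c(g) = -4 + 8*g (c(g) = 8*g - 4 = -4 + 8*g)
l(z) = 8 - z
J(N, h) = -86*h/7 + N²/7 (J(N, h) = (N*N - 86*h)/7 = (N² - 86*h)/7 = -86*h/7 + N²/7)
c(-153)/J(m(-16, 3 - 1*(-6)), l(-17)) = (-4 + 8*(-153))/(-86*(8 - 1*(-17))/7 + (⅐)*4²) = (-4 - 1224)/(-86*(8 + 17)/7 + (⅐)*16) = -1228/(-86/7*25 + 16/7) = -1228/(-2150/7 + 16/7) = -1228/(-2134/7) = -1228*(-7/2134) = 4298/1067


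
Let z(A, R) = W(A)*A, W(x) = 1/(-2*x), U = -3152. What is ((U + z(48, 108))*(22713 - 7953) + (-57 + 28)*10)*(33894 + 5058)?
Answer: -1812482912880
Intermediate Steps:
W(x) = -1/(2*x)
z(A, R) = -1/2 (z(A, R) = (-1/(2*A))*A = -1/2)
((U + z(48, 108))*(22713 - 7953) + (-57 + 28)*10)*(33894 + 5058) = ((-3152 - 1/2)*(22713 - 7953) + (-57 + 28)*10)*(33894 + 5058) = (-6305/2*14760 - 29*10)*38952 = (-46530900 - 290)*38952 = -46531190*38952 = -1812482912880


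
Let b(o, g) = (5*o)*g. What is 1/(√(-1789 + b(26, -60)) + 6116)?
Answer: 6116/37415045 - I*√9589/37415045 ≈ 0.00016346 - 2.6172e-6*I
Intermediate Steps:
b(o, g) = 5*g*o
1/(√(-1789 + b(26, -60)) + 6116) = 1/(√(-1789 + 5*(-60)*26) + 6116) = 1/(√(-1789 - 7800) + 6116) = 1/(√(-9589) + 6116) = 1/(I*√9589 + 6116) = 1/(6116 + I*√9589)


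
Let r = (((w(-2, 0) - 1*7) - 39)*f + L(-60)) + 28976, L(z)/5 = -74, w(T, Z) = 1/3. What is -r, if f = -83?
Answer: -97189/3 ≈ -32396.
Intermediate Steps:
w(T, Z) = ⅓
L(z) = -370 (L(z) = 5*(-74) = -370)
r = 97189/3 (r = (((⅓ - 1*7) - 39)*(-83) - 370) + 28976 = (((⅓ - 7) - 39)*(-83) - 370) + 28976 = ((-20/3 - 39)*(-83) - 370) + 28976 = (-137/3*(-83) - 370) + 28976 = (11371/3 - 370) + 28976 = 10261/3 + 28976 = 97189/3 ≈ 32396.)
-r = -1*97189/3 = -97189/3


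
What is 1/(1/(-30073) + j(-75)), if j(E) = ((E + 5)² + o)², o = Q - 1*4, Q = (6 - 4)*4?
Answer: 30073/723232072767 ≈ 4.1581e-8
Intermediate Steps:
Q = 8 (Q = 2*4 = 8)
o = 4 (o = 8 - 1*4 = 8 - 4 = 4)
j(E) = (4 + (5 + E)²)² (j(E) = ((E + 5)² + 4)² = ((5 + E)² + 4)² = (4 + (5 + E)²)²)
1/(1/(-30073) + j(-75)) = 1/(1/(-30073) + (4 + (5 - 75)²)²) = 1/(-1/30073 + (4 + (-70)²)²) = 1/(-1/30073 + (4 + 4900)²) = 1/(-1/30073 + 4904²) = 1/(-1/30073 + 24049216) = 1/(723232072767/30073) = 30073/723232072767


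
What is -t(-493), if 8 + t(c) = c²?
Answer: -243041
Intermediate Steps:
t(c) = -8 + c²
-t(-493) = -(-8 + (-493)²) = -(-8 + 243049) = -1*243041 = -243041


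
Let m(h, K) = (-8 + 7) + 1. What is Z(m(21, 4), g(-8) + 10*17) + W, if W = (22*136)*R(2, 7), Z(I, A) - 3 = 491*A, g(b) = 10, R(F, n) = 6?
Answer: 106335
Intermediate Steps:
m(h, K) = 0 (m(h, K) = -1 + 1 = 0)
Z(I, A) = 3 + 491*A
W = 17952 (W = (22*136)*6 = 2992*6 = 17952)
Z(m(21, 4), g(-8) + 10*17) + W = (3 + 491*(10 + 10*17)) + 17952 = (3 + 491*(10 + 170)) + 17952 = (3 + 491*180) + 17952 = (3 + 88380) + 17952 = 88383 + 17952 = 106335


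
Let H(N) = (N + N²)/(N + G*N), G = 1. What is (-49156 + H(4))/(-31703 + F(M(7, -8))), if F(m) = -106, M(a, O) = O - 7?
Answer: 32769/21206 ≈ 1.5453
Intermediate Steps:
M(a, O) = -7 + O
H(N) = (N + N²)/(2*N) (H(N) = (N + N²)/(N + 1*N) = (N + N²)/(N + N) = (N + N²)/((2*N)) = (N + N²)*(1/(2*N)) = (N + N²)/(2*N))
(-49156 + H(4))/(-31703 + F(M(7, -8))) = (-49156 + (½ + (½)*4))/(-31703 - 106) = (-49156 + (½ + 2))/(-31809) = (-49156 + 5/2)*(-1/31809) = -98307/2*(-1/31809) = 32769/21206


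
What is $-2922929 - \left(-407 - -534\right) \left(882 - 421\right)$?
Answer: $-2981476$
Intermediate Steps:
$-2922929 - \left(-407 - -534\right) \left(882 - 421\right) = -2922929 - \left(-407 + 534\right) 461 = -2922929 - 127 \cdot 461 = -2922929 - 58547 = -2981476$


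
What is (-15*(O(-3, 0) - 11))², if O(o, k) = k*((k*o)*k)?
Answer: 27225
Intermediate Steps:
O(o, k) = o*k³ (O(o, k) = k*(o*k²) = o*k³)
(-15*(O(-3, 0) - 11))² = (-15*(-3*0³ - 11))² = (-15*(-3*0 - 11))² = (-15*(0 - 11))² = (-15*(-11))² = 165² = 27225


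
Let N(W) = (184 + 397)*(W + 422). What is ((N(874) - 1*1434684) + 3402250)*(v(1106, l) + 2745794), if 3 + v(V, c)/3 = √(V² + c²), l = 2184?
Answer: 7470023415470 + 114262764*√30577 ≈ 7.4900e+12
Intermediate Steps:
N(W) = 245182 + 581*W (N(W) = 581*(422 + W) = 245182 + 581*W)
v(V, c) = -9 + 3*√(V² + c²)
((N(874) - 1*1434684) + 3402250)*(v(1106, l) + 2745794) = (((245182 + 581*874) - 1*1434684) + 3402250)*((-9 + 3*√(1106² + 2184²)) + 2745794) = (((245182 + 507794) - 1434684) + 3402250)*((-9 + 3*√(1223236 + 4769856)) + 2745794) = ((752976 - 1434684) + 3402250)*((-9 + 3*√5993092) + 2745794) = (-681708 + 3402250)*((-9 + 3*(14*√30577)) + 2745794) = 2720542*((-9 + 42*√30577) + 2745794) = 2720542*(2745785 + 42*√30577) = 7470023415470 + 114262764*√30577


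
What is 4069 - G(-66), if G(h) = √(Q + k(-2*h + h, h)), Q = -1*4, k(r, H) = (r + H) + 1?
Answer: 4069 - I*√3 ≈ 4069.0 - 1.732*I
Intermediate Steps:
k(r, H) = 1 + H + r (k(r, H) = (H + r) + 1 = 1 + H + r)
Q = -4
G(h) = I*√3 (G(h) = √(-4 + (1 + h + (-2*h + h))) = √(-4 + (1 + h - h)) = √(-4 + 1) = √(-3) = I*√3)
4069 - G(-66) = 4069 - I*√3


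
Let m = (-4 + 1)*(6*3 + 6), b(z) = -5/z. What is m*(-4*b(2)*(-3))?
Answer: 2160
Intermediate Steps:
m = -72 (m = -3*(18 + 6) = -3*24 = -72)
m*(-4*b(2)*(-3)) = -72*(-(-20)/2)*(-3) = -72*(-4*(-5/2))*(-3) = -720*(-3) = -72*(-30) = 2160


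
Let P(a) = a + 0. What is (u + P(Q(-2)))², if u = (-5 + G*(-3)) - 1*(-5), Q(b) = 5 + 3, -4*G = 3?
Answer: 1681/16 ≈ 105.06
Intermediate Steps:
G = -¾ (G = -¼*3 = -¾ ≈ -0.75000)
Q(b) = 8
P(a) = a
u = 9/4 (u = (-5 - ¾*(-3)) - 1*(-5) = (-5 + 9/4) + 5 = -11/4 + 5 = 9/4 ≈ 2.2500)
(u + P(Q(-2)))² = (9/4 + 8)² = (41/4)² = 1681/16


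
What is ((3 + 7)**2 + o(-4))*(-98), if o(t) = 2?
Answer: -9996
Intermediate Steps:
((3 + 7)**2 + o(-4))*(-98) = ((3 + 7)**2 + 2)*(-98) = (10**2 + 2)*(-98) = (100 + 2)*(-98) = 102*(-98) = -9996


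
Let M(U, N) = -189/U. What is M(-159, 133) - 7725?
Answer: -409362/53 ≈ -7723.8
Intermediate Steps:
M(-159, 133) - 7725 = -189/(-159) - 7725 = -189*(-1/159) - 7725 = 63/53 - 7725 = -409362/53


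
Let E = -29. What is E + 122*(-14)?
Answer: -1737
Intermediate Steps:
E + 122*(-14) = -29 + 122*(-14) = -29 - 1708 = -1737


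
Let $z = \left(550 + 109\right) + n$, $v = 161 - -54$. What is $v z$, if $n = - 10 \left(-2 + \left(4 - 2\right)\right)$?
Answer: $141685$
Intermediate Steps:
$n = 0$ ($n = - 10 \left(-2 + 2\right) = \left(-10\right) 0 = 0$)
$v = 215$ ($v = 161 + 54 = 215$)
$z = 659$ ($z = \left(550 + 109\right) + 0 = 659 + 0 = 659$)
$v z = 215 \cdot 659 = 141685$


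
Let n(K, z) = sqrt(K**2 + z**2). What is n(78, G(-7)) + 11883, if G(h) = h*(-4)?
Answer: 11883 + 2*sqrt(1717) ≈ 11966.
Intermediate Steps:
G(h) = -4*h
n(78, G(-7)) + 11883 = sqrt(78**2 + (-4*(-7))**2) + 11883 = sqrt(6084 + 28**2) + 11883 = sqrt(6084 + 784) + 11883 = sqrt(6868) + 11883 = 2*sqrt(1717) + 11883 = 11883 + 2*sqrt(1717)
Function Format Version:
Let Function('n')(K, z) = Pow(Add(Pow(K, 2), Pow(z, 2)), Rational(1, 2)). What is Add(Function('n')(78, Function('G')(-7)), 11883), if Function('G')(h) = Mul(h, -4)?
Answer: Add(11883, Mul(2, Pow(1717, Rational(1, 2)))) ≈ 11966.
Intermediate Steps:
Function('G')(h) = Mul(-4, h)
Add(Function('n')(78, Function('G')(-7)), 11883) = Add(Pow(Add(Pow(78, 2), Pow(Mul(-4, -7), 2)), Rational(1, 2)), 11883) = Add(Pow(Add(6084, Pow(28, 2)), Rational(1, 2)), 11883) = Add(Pow(Add(6084, 784), Rational(1, 2)), 11883) = Add(Pow(6868, Rational(1, 2)), 11883) = Add(Mul(2, Pow(1717, Rational(1, 2))), 11883) = Add(11883, Mul(2, Pow(1717, Rational(1, 2))))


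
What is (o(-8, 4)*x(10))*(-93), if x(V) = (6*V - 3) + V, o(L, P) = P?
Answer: -24924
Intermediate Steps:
x(V) = -3 + 7*V (x(V) = (-3 + 6*V) + V = -3 + 7*V)
(o(-8, 4)*x(10))*(-93) = (4*(-3 + 7*10))*(-93) = (4*(-3 + 70))*(-93) = (4*67)*(-93) = 268*(-93) = -24924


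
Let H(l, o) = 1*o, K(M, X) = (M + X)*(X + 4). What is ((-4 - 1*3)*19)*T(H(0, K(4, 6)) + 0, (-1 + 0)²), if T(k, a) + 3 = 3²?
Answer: -798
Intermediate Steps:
K(M, X) = (4 + X)*(M + X) (K(M, X) = (M + X)*(4 + X) = (4 + X)*(M + X))
H(l, o) = o
T(k, a) = 6 (T(k, a) = -3 + 3² = -3 + 9 = 6)
((-4 - 1*3)*19)*T(H(0, K(4, 6)) + 0, (-1 + 0)²) = ((-4 - 1*3)*19)*6 = ((-4 - 3)*19)*6 = -7*19*6 = -133*6 = -798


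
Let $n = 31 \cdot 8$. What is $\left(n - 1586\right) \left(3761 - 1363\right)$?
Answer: $-3208524$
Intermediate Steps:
$n = 248$
$\left(n - 1586\right) \left(3761 - 1363\right) = \left(248 - 1586\right) \left(3761 - 1363\right) = \left(-1338\right) 2398 = -3208524$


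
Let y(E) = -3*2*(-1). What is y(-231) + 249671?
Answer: 249677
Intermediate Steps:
y(E) = 6 (y(E) = -6*(-1) = 6)
y(-231) + 249671 = 6 + 249671 = 249677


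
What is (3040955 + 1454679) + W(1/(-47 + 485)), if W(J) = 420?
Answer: 4496054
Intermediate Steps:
(3040955 + 1454679) + W(1/(-47 + 485)) = (3040955 + 1454679) + 420 = 4495634 + 420 = 4496054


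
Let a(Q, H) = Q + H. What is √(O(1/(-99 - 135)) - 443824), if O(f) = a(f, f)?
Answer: I*√675056317/39 ≈ 666.2*I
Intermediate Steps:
a(Q, H) = H + Q
O(f) = 2*f (O(f) = f + f = 2*f)
√(O(1/(-99 - 135)) - 443824) = √(2/(-99 - 135) - 443824) = √(2/(-234) - 443824) = √(2*(-1/234) - 443824) = √(-1/117 - 443824) = √(-51927409/117) = I*√675056317/39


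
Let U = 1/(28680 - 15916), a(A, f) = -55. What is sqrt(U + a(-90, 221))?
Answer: I*sqrt(2240142629)/6382 ≈ 7.4162*I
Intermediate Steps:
U = 1/12764 ≈ 7.8345e-5
sqrt(U + a(-90, 221)) = sqrt(1/12764 - 55) = sqrt(-702019/12764) = I*sqrt(2240142629)/6382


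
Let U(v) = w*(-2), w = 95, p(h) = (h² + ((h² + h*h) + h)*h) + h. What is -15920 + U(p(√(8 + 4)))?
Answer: -16110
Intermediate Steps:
p(h) = h + h² + h*(h + 2*h²) (p(h) = (h² + ((h² + h²) + h)*h) + h = (h² + (2*h² + h)*h) + h = (h² + (h + 2*h²)*h) + h = (h² + h*(h + 2*h²)) + h = h + h² + h*(h + 2*h²))
U(v) = -190 (U(v) = 95*(-2) = -190)
-15920 + U(p(√(8 + 4))) = -15920 - 190 = -16110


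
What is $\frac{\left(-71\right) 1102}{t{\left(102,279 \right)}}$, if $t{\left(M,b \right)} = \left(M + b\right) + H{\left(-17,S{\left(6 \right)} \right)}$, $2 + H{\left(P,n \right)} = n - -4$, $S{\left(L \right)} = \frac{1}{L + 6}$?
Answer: $- \frac{938904}{4597} \approx -204.24$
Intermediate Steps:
$S{\left(L \right)} = \frac{1}{6 + L}$
$H{\left(P,n \right)} = 2 + n$ ($H{\left(P,n \right)} = -2 + \left(n - -4\right) = -2 + \left(n + 4\right) = -2 + \left(4 + n\right) = 2 + n$)
$t{\left(M,b \right)} = \frac{25}{12} + M + b$ ($t{\left(M,b \right)} = \left(M + b\right) + \left(2 + \frac{1}{6 + 6}\right) = \left(M + b\right) + \left(2 + \frac{1}{12}\right) = \left(M + b\right) + \frac{25}{12} = \frac{25}{12} + M + b$)
$\frac{\left(-71\right) 1102}{t{\left(102,279 \right)}} = \frac{\left(-71\right) 1102}{\frac{25}{12} + 102 + 279} = - \frac{78242}{\frac{4597}{12}} = \left(-78242\right) \frac{12}{4597} = - \frac{938904}{4597}$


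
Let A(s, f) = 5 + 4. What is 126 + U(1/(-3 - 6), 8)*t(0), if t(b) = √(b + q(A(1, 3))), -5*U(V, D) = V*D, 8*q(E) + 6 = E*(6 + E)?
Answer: 126 + 2*√258/45 ≈ 126.71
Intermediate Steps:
A(s, f) = 9
q(E) = -¾ + E*(6 + E)/8 (q(E) = -¾ + (E*(6 + E))/8 = -¾ + E*(6 + E)/8)
U(V, D) = -D*V/5 (U(V, D) = -V*D/5 = -D*V/5)
t(b) = √(129/8 + b) (t(b) = √(b + (-¾ + (⅛)*9² + (¾)*9)) = √(b + (-¾ + (⅛)*81 + 27/4)) = √(b + (-¾ + 81/8 + 27/4)) = √(b + 129/8) = √(129/8 + b))
126 + U(1/(-3 - 6), 8)*t(0) = 126 + (-⅕*8/(-3 - 6))*(√(258 + 16*0)/4) = 126 + (-⅕*8/(-9))*(√(258 + 0)/4) = 126 + (-⅕*8*(-⅑))*(√258/4) = 126 + 8*(√258/4)/45 = 126 + 2*√258/45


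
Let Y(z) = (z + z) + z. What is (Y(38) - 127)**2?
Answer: 169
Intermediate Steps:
Y(z) = 3*z (Y(z) = 2*z + z = 3*z)
(Y(38) - 127)**2 = (3*38 - 127)**2 = (114 - 127)**2 = (-13)**2 = 169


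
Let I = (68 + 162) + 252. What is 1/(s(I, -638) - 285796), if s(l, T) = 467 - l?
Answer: -1/285811 ≈ -3.4988e-6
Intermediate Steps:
I = 482 (I = 230 + 252 = 482)
1/(s(I, -638) - 285796) = 1/((467 - 1*482) - 285796) = 1/((467 - 482) - 285796) = 1/(-15 - 285796) = 1/(-285811) = -1/285811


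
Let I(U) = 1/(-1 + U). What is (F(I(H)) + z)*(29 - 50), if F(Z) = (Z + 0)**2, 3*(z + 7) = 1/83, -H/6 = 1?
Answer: 85109/581 ≈ 146.49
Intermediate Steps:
H = -6 (H = -6*1 = -6)
z = -1742/249 (z = -7 + (1/3)/83 = -7 + (1/3)*(1/83) = -7 + 1/249 = -1742/249 ≈ -6.9960)
F(Z) = Z**2
(F(I(H)) + z)*(29 - 50) = ((1/(-1 - 6))**2 - 1742/249)*(29 - 50) = ((1/(-7))**2 - 1742/249)*(-21) = ((-1/7)**2 - 1742/249)*(-21) = (1/49 - 1742/249)*(-21) = -85109/12201*(-21) = 85109/581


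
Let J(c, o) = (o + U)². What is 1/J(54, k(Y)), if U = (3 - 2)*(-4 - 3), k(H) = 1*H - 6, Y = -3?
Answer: 1/256 ≈ 0.0039063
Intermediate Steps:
k(H) = -6 + H (k(H) = H - 6 = -6 + H)
U = -7 (U = 1*(-7) = -7)
J(c, o) = (-7 + o)² (J(c, o) = (o - 7)² = (-7 + o)²)
1/J(54, k(Y)) = 1/((-7 + (-6 - 3))²) = 1/((-7 - 9)²) = 1/((-16)²) = 1/256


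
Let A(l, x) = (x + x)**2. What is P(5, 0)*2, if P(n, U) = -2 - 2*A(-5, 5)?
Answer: -404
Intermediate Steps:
A(l, x) = 4*x**2 (A(l, x) = (2*x)**2 = 4*x**2)
P(n, U) = -202 (P(n, U) = -2 - 8*5**2 = -2 - 8*25 = -2 - 2*100 = -2 - 200 = -202)
P(5, 0)*2 = -202*2 = -404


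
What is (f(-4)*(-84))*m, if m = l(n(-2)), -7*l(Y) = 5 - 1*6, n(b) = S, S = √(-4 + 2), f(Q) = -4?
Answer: 48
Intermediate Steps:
S = I*√2 (S = √(-2) = I*√2 ≈ 1.4142*I)
n(b) = I*√2
l(Y) = ⅐ (l(Y) = -(5 - 1*6)/7 = -(5 - 6)/7 = -⅐*(-1) = ⅐)
m = ⅐ ≈ 0.14286
(f(-4)*(-84))*m = -4*(-84)*(⅐) = 336*(⅐) = 48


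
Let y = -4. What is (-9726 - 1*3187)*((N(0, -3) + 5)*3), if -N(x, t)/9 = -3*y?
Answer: 3990117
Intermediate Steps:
N(x, t) = -108 (N(x, t) = -(-27)*(-4) = -9*12 = -108)
(-9726 - 1*3187)*((N(0, -3) + 5)*3) = (-9726 - 1*3187)*((-108 + 5)*3) = (-9726 - 3187)*(-103*3) = -12913*(-309) = 3990117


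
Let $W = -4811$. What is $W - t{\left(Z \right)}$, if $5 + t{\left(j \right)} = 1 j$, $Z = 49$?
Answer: $-4855$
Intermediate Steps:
$t{\left(j \right)} = -5 + j$ ($t{\left(j \right)} = -5 + 1 j = -5 + j$)
$W - t{\left(Z \right)} = -4811 - \left(-5 + 49\right) = -4811 - 44 = -4855$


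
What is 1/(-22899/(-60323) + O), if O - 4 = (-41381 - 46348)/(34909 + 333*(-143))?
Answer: 766705330/8649944077 ≈ 0.088637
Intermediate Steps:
O = 138569/12710 (O = 4 + (-41381 - 46348)/(34909 + 333*(-143)) = 4 - 87729/(34909 - 47619) = 4 - 87729/(-12710) = 4 - 87729*(-1/12710) = 4 + 87729/12710 = 138569/12710 ≈ 10.902)
1/(-22899/(-60323) + O) = 1/(-22899/(-60323) + 138569/12710) = 1/(-22899*(-1/60323) + 138569/12710) = 1/(22899/60323 + 138569/12710) = 1/(8649944077/766705330) = 766705330/8649944077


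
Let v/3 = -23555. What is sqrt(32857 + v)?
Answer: 4*I*sqrt(2363) ≈ 194.44*I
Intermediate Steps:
v = -70665 (v = 3*(-23555) = -70665)
sqrt(32857 + v) = sqrt(32857 - 70665) = sqrt(-37808) = 4*I*sqrt(2363)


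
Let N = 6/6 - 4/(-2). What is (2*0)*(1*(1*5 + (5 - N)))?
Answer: 0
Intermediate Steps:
N = 3 (N = 6*(⅙) - 4*(-½) = 1 + 2 = 3)
(2*0)*(1*(1*5 + (5 - N))) = (2*0)*(1*(1*5 + (5 - 3))) = 0*(1*(5 + (5 - 1*3))) = 0*(1*(5 + (5 - 3))) = 0*(1*(5 + 2)) = 0*(1*7) = 0*7 = 0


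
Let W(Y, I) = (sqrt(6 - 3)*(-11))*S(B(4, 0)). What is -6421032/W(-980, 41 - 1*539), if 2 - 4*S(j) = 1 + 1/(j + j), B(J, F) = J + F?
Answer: 68491008*sqrt(3)/77 ≈ 1.5406e+6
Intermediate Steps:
B(J, F) = F + J
S(j) = 1/4 - 1/(8*j) (S(j) = 1/2 - (1 + 1/(j + j))/4 = 1/2 - (1 + 1/(2*j))/4 = 1/2 + (-1/4 - 1/(8*j)) = 1/4 - 1/(8*j))
W(Y, I) = -77*sqrt(3)/32 (W(Y, I) = (sqrt(6 - 3)*(-11))*((-1 + 2*(0 + 4))/(8*(0 + 4))) = (sqrt(3)*(-11))*((1/8)*(-1 + 2*4)/4) = (-11*sqrt(3))*((1/8)*(1/4)*(-1 + 8)) = (-11*sqrt(3))*((1/8)*(1/4)*7) = -11*sqrt(3)*(7/32) = -77*sqrt(3)/32)
-6421032/W(-980, 41 - 1*539) = -6421032*(-32*sqrt(3)/231) = -(-68491008)*sqrt(3)/77 = 68491008*sqrt(3)/77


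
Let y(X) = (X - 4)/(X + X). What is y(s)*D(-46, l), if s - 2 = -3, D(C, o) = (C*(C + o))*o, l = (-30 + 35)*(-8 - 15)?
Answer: -2129225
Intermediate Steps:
l = -115 (l = 5*(-23) = -115)
D(C, o) = C*o*(C + o)
s = -1 (s = 2 - 3 = -1)
y(X) = (-4 + X)/(2*X) (y(X) = (-4 + X)/((2*X)) = (-4 + X)*(1/(2*X)) = (-4 + X)/(2*X))
y(s)*D(-46, l) = ((1/2)*(-4 - 1)/(-1))*(-46*(-115)*(-46 - 115)) = ((1/2)*(-1)*(-5))*(-46*(-115)*(-161)) = (5/2)*(-851690) = -2129225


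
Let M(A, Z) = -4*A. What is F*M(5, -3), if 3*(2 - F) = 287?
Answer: 5620/3 ≈ 1873.3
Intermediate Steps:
F = -281/3 (F = 2 - ⅓*287 = 2 - 287/3 = -281/3 ≈ -93.667)
F*M(5, -3) = -(-1124)*5/3 = -281/3*(-20) = 5620/3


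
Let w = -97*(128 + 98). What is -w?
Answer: 21922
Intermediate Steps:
w = -21922 (w = -97*226 = -21922)
-w = -1*(-21922) = 21922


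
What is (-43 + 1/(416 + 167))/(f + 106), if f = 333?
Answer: -25068/255937 ≈ -0.097946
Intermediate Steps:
(-43 + 1/(416 + 167))/(f + 106) = (-43 + 1/(416 + 167))/(333 + 106) = (-43 + 1/583)/439 = (-43 + 1/583)*(1/439) = -25068/583*1/439 = -25068/255937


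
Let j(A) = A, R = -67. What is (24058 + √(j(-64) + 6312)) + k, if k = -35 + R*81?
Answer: 18596 + 2*√1562 ≈ 18675.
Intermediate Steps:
k = -5462 (k = -35 - 67*81 = -35 - 5427 = -5462)
(24058 + √(j(-64) + 6312)) + k = (24058 + √(-64 + 6312)) - 5462 = (24058 + √6248) - 5462 = (24058 + 2*√1562) - 5462 = 18596 + 2*√1562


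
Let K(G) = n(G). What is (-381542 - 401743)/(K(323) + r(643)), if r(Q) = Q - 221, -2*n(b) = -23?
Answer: -522190/289 ≈ -1806.9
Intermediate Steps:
n(b) = 23/2 (n(b) = -½*(-23) = 23/2)
r(Q) = -221 + Q
K(G) = 23/2
(-381542 - 401743)/(K(323) + r(643)) = (-381542 - 401743)/(23/2 + (-221 + 643)) = -783285/(23/2 + 422) = -783285/867/2 = -783285*2/867 = -522190/289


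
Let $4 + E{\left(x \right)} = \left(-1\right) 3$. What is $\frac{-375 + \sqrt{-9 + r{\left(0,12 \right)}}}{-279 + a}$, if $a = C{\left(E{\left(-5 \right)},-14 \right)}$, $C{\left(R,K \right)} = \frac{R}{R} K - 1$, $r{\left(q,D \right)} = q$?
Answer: $\frac{125}{98} - \frac{i}{98} \approx 1.2755 - 0.010204 i$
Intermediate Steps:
$E{\left(x \right)} = -7$ ($E{\left(x \right)} = -4 - 3 = -7$)
$C{\left(R,K \right)} = -1 + K$ ($C{\left(R,K \right)} = 1 K - 1 = K - 1 = -1 + K$)
$a = -15$ ($a = -1 - 14 = -15$)
$\frac{-375 + \sqrt{-9 + r{\left(0,12 \right)}}}{-279 + a} = \frac{-375 + \sqrt{-9 + 0}}{-279 - 15} = \frac{-375 + \sqrt{-9}}{-294} = \left(-375 + 3 i\right) \left(- \frac{1}{294}\right) = \frac{125}{98} - \frac{i}{98}$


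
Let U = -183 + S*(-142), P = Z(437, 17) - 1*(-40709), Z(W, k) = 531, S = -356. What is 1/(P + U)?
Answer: 1/91609 ≈ 1.0916e-5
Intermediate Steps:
P = 41240 (P = 531 - 1*(-40709) = 531 + 40709 = 41240)
U = 50369 (U = -183 - 356*(-142) = -183 + 50552 = 50369)
1/(P + U) = 1/(41240 + 50369) = 1/91609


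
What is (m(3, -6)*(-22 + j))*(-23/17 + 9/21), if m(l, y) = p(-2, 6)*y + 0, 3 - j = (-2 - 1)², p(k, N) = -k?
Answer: -5280/17 ≈ -310.59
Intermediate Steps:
j = -6 (j = 3 - (-2 - 1)² = 3 - 1*(-3)² = 3 - 1*9 = 3 - 9 = -6)
m(l, y) = 2*y (m(l, y) = (-1*(-2))*y + 0 = 2*y + 0 = 2*y)
(m(3, -6)*(-22 + j))*(-23/17 + 9/21) = ((2*(-6))*(-22 - 6))*(-23/17 + 9/21) = (-12*(-28))*(-23*1/17 + 9*(1/21)) = 336*(-23/17 + 3/7) = 336*(-110/119) = -5280/17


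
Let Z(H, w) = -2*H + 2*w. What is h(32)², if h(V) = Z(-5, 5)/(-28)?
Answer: 25/49 ≈ 0.51020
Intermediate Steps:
h(V) = -5/7 (h(V) = (-2*(-5) + 2*5)/(-28) = (10 + 10)*(-1/28) = 20*(-1/28) = -5/7)
h(32)² = (-5/7)² = 25/49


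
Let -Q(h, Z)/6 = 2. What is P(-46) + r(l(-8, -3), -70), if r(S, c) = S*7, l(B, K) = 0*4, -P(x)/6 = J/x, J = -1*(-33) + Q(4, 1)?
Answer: 63/23 ≈ 2.7391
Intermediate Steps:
Q(h, Z) = -12 (Q(h, Z) = -6*2 = -12)
J = 21 (J = -1*(-33) - 12 = 33 - 12 = 21)
P(x) = -126/x
l(B, K) = 0
r(S, c) = 7*S
P(-46) + r(l(-8, -3), -70) = -126/(-46) + 7*0 = -126*(-1/46) + 0 = 63/23 + 0 = 63/23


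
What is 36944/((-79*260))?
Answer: -9236/5135 ≈ -1.7986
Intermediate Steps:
36944/((-79*260)) = 36944/(-20540) = 36944*(-1/20540) = -9236/5135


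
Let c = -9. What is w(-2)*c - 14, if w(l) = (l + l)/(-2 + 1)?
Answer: -50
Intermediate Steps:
w(l) = -2*l (w(l) = (2*l)/(-1) = (2*l)*(-1) = -2*l)
w(-2)*c - 14 = -2*(-2)*(-9) - 14 = 4*(-9) - 14 = -36 - 14 = -50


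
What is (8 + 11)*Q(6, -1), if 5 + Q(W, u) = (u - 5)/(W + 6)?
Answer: -209/2 ≈ -104.50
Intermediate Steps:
Q(W, u) = -5 + (-5 + u)/(6 + W) (Q(W, u) = -5 + (u - 5)/(W + 6) = -5 + (-5 + u)/(6 + W))
(8 + 11)*Q(6, -1) = (8 + 11)*((-35 - 1 - 5*6)/(6 + 6)) = 19*((-35 - 1 - 30)/12) = 19*((1/12)*(-66)) = 19*(-11/2) = -209/2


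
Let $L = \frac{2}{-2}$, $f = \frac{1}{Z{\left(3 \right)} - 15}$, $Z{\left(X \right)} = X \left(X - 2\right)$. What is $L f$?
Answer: $\frac{1}{12} \approx 0.083333$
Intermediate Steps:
$Z{\left(X \right)} = X \left(-2 + X\right)$
$f = - \frac{1}{12}$ ($f = \frac{1}{3 \left(-2 + 3\right) - 15} = \frac{1}{3 \cdot 1 - 15} = \frac{1}{3 - 15} = \frac{1}{-12} = - \frac{1}{12} \approx -0.083333$)
$L = -1$ ($L = 2 \left(- \frac{1}{2}\right) = -1$)
$L f = \left(-1\right) \left(- \frac{1}{12}\right) = \frac{1}{12}$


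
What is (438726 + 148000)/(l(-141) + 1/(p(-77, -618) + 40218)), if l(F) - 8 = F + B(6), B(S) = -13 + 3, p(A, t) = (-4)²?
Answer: -3372333412/821923 ≈ -4103.0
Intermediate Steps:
p(A, t) = 16
B(S) = -10
l(F) = -2 + F (l(F) = 8 + (F - 10) = 8 + (-10 + F) = -2 + F)
(438726 + 148000)/(l(-141) + 1/(p(-77, -618) + 40218)) = (438726 + 148000)/((-2 - 141) + 1/(16 + 40218)) = 586726/(-143 + 1/40234) = 586726/(-5753461/40234) = 586726*(-40234/5753461) = -3372333412/821923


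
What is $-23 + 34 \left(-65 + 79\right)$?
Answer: $453$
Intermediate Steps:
$-23 + 34 \left(-65 + 79\right) = -23 + 34 \cdot 14 = -23 + 476 = 453$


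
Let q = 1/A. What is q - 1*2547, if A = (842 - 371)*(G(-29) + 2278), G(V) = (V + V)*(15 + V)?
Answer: -3706878329/1455390 ≈ -2547.0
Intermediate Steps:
G(V) = 2*V*(15 + V) (G(V) = (2*V)*(15 + V) = 2*V*(15 + V))
A = 1455390 (A = (842 - 371)*(2*(-29)*(15 - 29) + 2278) = 471*(2*(-29)*(-14) + 2278) = 471*(812 + 2278) = 471*3090 = 1455390)
q = 1/1455390 ≈ 6.8710e-7
q - 1*2547 = 1/1455390 - 1*2547 = 1/1455390 - 2547 = -3706878329/1455390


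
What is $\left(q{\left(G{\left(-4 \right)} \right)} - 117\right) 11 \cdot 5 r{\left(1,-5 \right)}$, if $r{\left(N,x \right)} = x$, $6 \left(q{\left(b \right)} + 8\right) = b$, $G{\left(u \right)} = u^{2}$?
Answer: $\frac{100925}{3} \approx 33642.0$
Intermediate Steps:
$q{\left(b \right)} = -8 + \frac{b}{6}$
$\left(q{\left(G{\left(-4 \right)} \right)} - 117\right) 11 \cdot 5 r{\left(1,-5 \right)} = \left(\left(-8 + \frac{\left(-4\right)^{2}}{6}\right) - 117\right) 11 \cdot 5 \left(-5\right) = \left(\left(-8 + \frac{1}{6} \cdot 16\right) - 117\right) 11 \left(-25\right) = \left(\left(-8 + \frac{8}{3}\right) - 117\right) \left(-275\right) = \left(- \frac{16}{3} - 117\right) \left(-275\right) = \left(- \frac{367}{3}\right) \left(-275\right) = \frac{100925}{3}$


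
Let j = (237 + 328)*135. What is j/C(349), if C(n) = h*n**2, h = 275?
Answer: 3051/1339811 ≈ 0.0022772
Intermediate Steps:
j = 76275 (j = 565*135 = 76275)
C(n) = 275*n**2
j/C(349) = 76275/((275*349**2)) = 76275/((275*121801)) = 76275/33495275 = 76275*(1/33495275) = 3051/1339811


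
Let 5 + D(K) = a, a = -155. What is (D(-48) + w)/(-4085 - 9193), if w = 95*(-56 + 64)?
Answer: -100/2213 ≈ -0.045188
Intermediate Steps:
D(K) = -160 (D(K) = -5 - 155 = -160)
w = 760 (w = 95*8 = 760)
(D(-48) + w)/(-4085 - 9193) = (-160 + 760)/(-4085 - 9193) = 600/(-13278) = 600*(-1/13278) = -100/2213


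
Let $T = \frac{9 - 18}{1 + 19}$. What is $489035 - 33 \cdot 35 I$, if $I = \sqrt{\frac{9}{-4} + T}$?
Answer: $489035 - \frac{693 i \sqrt{30}}{2} \approx 4.8904 \cdot 10^{5} - 1897.9 i$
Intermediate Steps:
$T = - \frac{9}{20} \approx -0.45$
$I = \frac{3 i \sqrt{30}}{10}$ ($I = \sqrt{\frac{9}{-4} - \frac{9}{20}} = \sqrt{9 \left(- \frac{1}{4}\right) - \frac{9}{20}} = \sqrt{- \frac{9}{4} - \frac{9}{20}} = \sqrt{- \frac{27}{10}} = \frac{3 i \sqrt{30}}{10} \approx 1.6432 i$)
$489035 - 33 \cdot 35 I = 489035 - 33 \cdot 35 \frac{3 i \sqrt{30}}{10} = 489035 - 1155 \frac{3 i \sqrt{30}}{10} = 489035 - \frac{693 i \sqrt{30}}{2}$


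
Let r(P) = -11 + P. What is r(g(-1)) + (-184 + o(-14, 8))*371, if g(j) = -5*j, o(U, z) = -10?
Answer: -71980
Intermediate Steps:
r(g(-1)) + (-184 + o(-14, 8))*371 = (-11 - 5*(-1)) + (-184 - 10)*371 = (-11 + 5) - 194*371 = -6 - 71974 = -71980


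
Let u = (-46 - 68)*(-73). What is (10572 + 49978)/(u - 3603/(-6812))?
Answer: 412466600/56693067 ≈ 7.2754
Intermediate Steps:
u = 8322 (u = -114*(-73) = 8322)
(10572 + 49978)/(u - 3603/(-6812)) = (10572 + 49978)/(8322 - 3603/(-6812)) = 60550/(8322 - 3603*(-1/6812)) = 60550/(8322 + 3603/6812) = 60550/(56693067/6812) = 60550*(6812/56693067) = 412466600/56693067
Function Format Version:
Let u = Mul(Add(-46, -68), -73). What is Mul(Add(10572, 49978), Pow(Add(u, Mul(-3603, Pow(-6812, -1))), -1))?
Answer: Rational(412466600, 56693067) ≈ 7.2754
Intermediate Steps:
u = 8322 (u = Mul(-114, -73) = 8322)
Mul(Add(10572, 49978), Pow(Add(u, Mul(-3603, Pow(-6812, -1))), -1)) = Mul(Add(10572, 49978), Pow(Add(8322, Mul(-3603, Pow(-6812, -1))), -1)) = Mul(60550, Pow(Add(8322, Mul(-3603, Rational(-1, 6812))), -1)) = Mul(60550, Pow(Add(8322, Rational(3603, 6812)), -1)) = Mul(60550, Pow(Rational(56693067, 6812), -1)) = Mul(60550, Rational(6812, 56693067)) = Rational(412466600, 56693067)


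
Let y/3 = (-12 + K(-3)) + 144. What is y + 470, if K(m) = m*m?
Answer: 893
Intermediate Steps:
K(m) = m**2
y = 423 (y = 3*((-12 + (-3)**2) + 144) = 3*((-12 + 9) + 144) = 3*(-3 + 144) = 3*141 = 423)
y + 470 = 423 + 470 = 893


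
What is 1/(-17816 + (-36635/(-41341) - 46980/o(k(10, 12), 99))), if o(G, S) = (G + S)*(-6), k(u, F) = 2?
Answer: -4175441/74062256691 ≈ -5.6377e-5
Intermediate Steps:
o(G, S) = -6*G - 6*S
1/(-17816 + (-36635/(-41341) - 46980/o(k(10, 12), 99))) = 1/(-17816 + (-36635/(-41341) - 46980/(-6*2 - 6*99))) = 1/(-17816 + (-36635*(-1/41341) - 46980/(-12 - 594))) = 1/(-17816 + (36635/41341 - 46980/(-606))) = 1/(-17816 + (36635/41341 - 46980*(-1/606))) = 1/(-17816 + (36635/41341 + 7830/101)) = 1/(-17816 + 327400165/4175441) = 1/(-74062256691/4175441) = -4175441/74062256691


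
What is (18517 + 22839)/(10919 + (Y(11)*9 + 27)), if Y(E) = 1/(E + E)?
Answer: 129976/34403 ≈ 3.7780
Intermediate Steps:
Y(E) = 1/(2*E)
(18517 + 22839)/(10919 + (Y(11)*9 + 27)) = (18517 + 22839)/(10919 + (((½)/11)*9 + 27)) = 41356/(10919 + (((½)*(1/11))*9 + 27)) = 41356/(10919 + ((1/22)*9 + 27)) = 41356/(10919 + (9/22 + 27)) = 41356/(10919 + 603/22) = 41356/(240821/22) = 41356*(22/240821) = 129976/34403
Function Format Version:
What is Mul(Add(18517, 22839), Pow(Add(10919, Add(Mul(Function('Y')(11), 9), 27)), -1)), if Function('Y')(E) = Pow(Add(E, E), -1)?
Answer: Rational(129976, 34403) ≈ 3.7780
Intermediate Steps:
Function('Y')(E) = Mul(Rational(1, 2), Pow(E, -1)) (Function('Y')(E) = Pow(Mul(2, E), -1) = Mul(Rational(1, 2), Pow(E, -1)))
Mul(Add(18517, 22839), Pow(Add(10919, Add(Mul(Function('Y')(11), 9), 27)), -1)) = Mul(Add(18517, 22839), Pow(Add(10919, Add(Mul(Mul(Rational(1, 2), Pow(11, -1)), 9), 27)), -1)) = Mul(41356, Pow(Add(10919, Add(Mul(Mul(Rational(1, 2), Rational(1, 11)), 9), 27)), -1)) = Mul(41356, Pow(Add(10919, Add(Mul(Rational(1, 22), 9), 27)), -1)) = Mul(41356, Pow(Add(10919, Add(Rational(9, 22), 27)), -1)) = Mul(41356, Pow(Add(10919, Rational(603, 22)), -1)) = Mul(41356, Pow(Rational(240821, 22), -1)) = Mul(41356, Rational(22, 240821)) = Rational(129976, 34403)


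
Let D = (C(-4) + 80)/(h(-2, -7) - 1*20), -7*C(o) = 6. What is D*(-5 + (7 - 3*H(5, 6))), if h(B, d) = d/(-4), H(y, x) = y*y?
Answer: 2216/7 ≈ 316.57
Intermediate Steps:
C(o) = -6/7 (C(o) = -⅐*6 = -6/7)
H(y, x) = y²
h(B, d) = -d/4 (h(B, d) = d*(-¼) = -d/4)
D = -2216/511 (D = (-6/7 + 80)/(-¼*(-7) - 1*20) = 554/(7*(7/4 - 20)) = 554/(7*(-73/4)) = (554/7)*(-4/73) = -2216/511 ≈ -4.3366)
D*(-5 + (7 - 3*H(5, 6))) = -2216*(-5 + (7 - 3*5²))/511 = -2216*(-5 + (7 - 3*25))/511 = -2216*(-5 + (7 - 75))/511 = -2216*(-5 - 68)/511 = -2216/511*(-73) = 2216/7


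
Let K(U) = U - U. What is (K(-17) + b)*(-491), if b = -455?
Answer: 223405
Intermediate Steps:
K(U) = 0
(K(-17) + b)*(-491) = (0 - 455)*(-491) = -455*(-491) = 223405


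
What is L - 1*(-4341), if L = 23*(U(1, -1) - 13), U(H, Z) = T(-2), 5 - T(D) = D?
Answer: 4203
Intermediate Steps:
T(D) = 5 - D
U(H, Z) = 7 (U(H, Z) = 5 - 1*(-2) = 5 + 2 = 7)
L = -138 (L = 23*(7 - 13) = 23*(-6) = -138)
L - 1*(-4341) = -138 - 1*(-4341) = -138 + 4341 = 4203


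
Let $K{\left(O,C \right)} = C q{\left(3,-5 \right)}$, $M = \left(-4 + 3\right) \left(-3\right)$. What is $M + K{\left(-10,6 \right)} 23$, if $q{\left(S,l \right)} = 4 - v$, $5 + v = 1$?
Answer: $1107$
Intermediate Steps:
$v = -4$ ($v = -5 + 1 = -4$)
$q{\left(S,l \right)} = 8$ ($q{\left(S,l \right)} = 4 - -4 = 4 + 4 = 8$)
$M = 3$ ($M = \left(-1\right) \left(-3\right) = 3$)
$K{\left(O,C \right)} = 8 C$ ($K{\left(O,C \right)} = C 8 = 8 C$)
$M + K{\left(-10,6 \right)} 23 = 3 + 8 \cdot 6 \cdot 23 = 3 + 48 \cdot 23 = 3 + 1104 = 1107$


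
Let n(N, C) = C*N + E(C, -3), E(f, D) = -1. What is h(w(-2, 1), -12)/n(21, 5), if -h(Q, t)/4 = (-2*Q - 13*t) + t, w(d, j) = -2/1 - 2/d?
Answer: -73/13 ≈ -5.6154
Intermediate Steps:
w(d, j) = -2 - 2/d (w(d, j) = -2*1 - 2/d = -2 - 2/d)
h(Q, t) = 8*Q + 48*t (h(Q, t) = -4*((-2*Q - 13*t) + t) = -4*((-13*t - 2*Q) + t) = -4*(-12*t - 2*Q) = 8*Q + 48*t)
n(N, C) = -1 + C*N (n(N, C) = C*N - 1 = -1 + C*N)
h(w(-2, 1), -12)/n(21, 5) = (8*(-2 - 2/(-2)) + 48*(-12))/(-1 + 5*21) = (8*(-2 - 2*(-1/2)) - 576)/(-1 + 105) = (8*(-2 + 1) - 576)/104 = (8*(-1) - 576)*(1/104) = (-8 - 576)*(1/104) = -584*1/104 = -73/13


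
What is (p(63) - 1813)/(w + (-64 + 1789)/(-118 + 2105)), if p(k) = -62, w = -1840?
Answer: 745125/730871 ≈ 1.0195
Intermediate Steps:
(p(63) - 1813)/(w + (-64 + 1789)/(-118 + 2105)) = (-62 - 1813)/(-1840 + (-64 + 1789)/(-118 + 2105)) = -1875/(-1840 + 1725/1987) = -1875/(-3654355/1987) = -1875*(-1987/3654355) = 745125/730871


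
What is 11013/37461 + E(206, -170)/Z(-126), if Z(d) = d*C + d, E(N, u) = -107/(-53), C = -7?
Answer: 148425737/500329116 ≈ 0.29666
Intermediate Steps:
E(N, u) = 107/53 (E(N, u) = -107*(-1/53) = 107/53)
Z(d) = -6*d (Z(d) = d*(-7) + d = -7*d + d = -6*d)
11013/37461 + E(206, -170)/Z(-126) = 11013/37461 + 107/(53*((-6*(-126)))) = 11013*(1/37461) + (107/53)/756 = 3671/12487 + (107/53)*(1/756) = 3671/12487 + 107/40068 = 148425737/500329116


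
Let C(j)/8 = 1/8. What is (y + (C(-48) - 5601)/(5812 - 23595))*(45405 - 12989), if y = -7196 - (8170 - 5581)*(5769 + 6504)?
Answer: -18320848166590304/17783 ≈ -1.0302e+12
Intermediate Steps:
C(j) = 1 (C(j) = 8/8 = 8*(⅛) = 1)
y = -31781993 (y = -7196 - 2589*12273 = -7196 - 1*31774797 = -7196 - 31774797 = -31781993)
(y + (C(-48) - 5601)/(5812 - 23595))*(45405 - 12989) = (-31781993 + (1 - 5601)/(5812 - 23595))*(45405 - 12989) = (-31781993 - 5600/(-17783))*32416 = (-31781993 - 5600*(-1/17783))*32416 = (-31781993 + 5600/17783)*32416 = -565179175919/17783*32416 = -18320848166590304/17783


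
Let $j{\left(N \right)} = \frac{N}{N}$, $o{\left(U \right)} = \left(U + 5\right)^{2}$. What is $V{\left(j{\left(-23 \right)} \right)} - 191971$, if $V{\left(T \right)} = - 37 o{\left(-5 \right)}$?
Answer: $-191971$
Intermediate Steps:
$o{\left(U \right)} = \left(5 + U\right)^{2}$
$j{\left(N \right)} = 1$
$V{\left(T \right)} = 0$ ($V{\left(T \right)} = - 37 \left(5 - 5\right)^{2} = - 37 \cdot 0^{2} = \left(-37\right) 0 = 0$)
$V{\left(j{\left(-23 \right)} \right)} - 191971 = 0 - 191971 = -191971$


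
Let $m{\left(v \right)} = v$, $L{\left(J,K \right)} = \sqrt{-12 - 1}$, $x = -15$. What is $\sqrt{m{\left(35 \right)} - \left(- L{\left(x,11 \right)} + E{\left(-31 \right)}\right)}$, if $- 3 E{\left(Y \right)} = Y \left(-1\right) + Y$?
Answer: $\sqrt{35 + i \sqrt{13}} \approx 5.9239 + 0.30432 i$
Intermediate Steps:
$E{\left(Y \right)} = 0$ ($E{\left(Y \right)} = - \frac{Y \left(-1\right) + Y}{3} = - \frac{- Y + Y}{3} = \left(- \frac{1}{3}\right) 0 = 0$)
$L{\left(J,K \right)} = i \sqrt{13}$ ($L{\left(J,K \right)} = \sqrt{-13} = i \sqrt{13}$)
$\sqrt{m{\left(35 \right)} - \left(- L{\left(x,11 \right)} + E{\left(-31 \right)}\right)} = \sqrt{35 + \left(i \sqrt{13} - 0\right)} = \sqrt{35 + \left(i \sqrt{13} + 0\right)} = \sqrt{35 + i \sqrt{13}}$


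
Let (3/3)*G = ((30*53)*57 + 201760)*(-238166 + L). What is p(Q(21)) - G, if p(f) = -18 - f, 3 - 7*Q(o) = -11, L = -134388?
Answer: 108931064040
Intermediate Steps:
Q(o) = 2 (Q(o) = 3/7 - 1/7*(-11) = 3/7 + 11/7 = 2)
G = -108931064060 (G = ((30*53)*57 + 201760)*(-238166 - 134388) = (1590*57 + 201760)*(-372554) = (90630 + 201760)*(-372554) = 292390*(-372554) = -108931064060)
p(Q(21)) - G = (-18 - 1*2) - 1*(-108931064060) = (-18 - 2) + 108931064060 = -20 + 108931064060 = 108931064040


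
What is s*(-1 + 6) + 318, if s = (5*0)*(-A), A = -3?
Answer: 318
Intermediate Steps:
s = 0 (s = (5*0)*(-1*(-3)) = 0*3 = 0)
s*(-1 + 6) + 318 = 0*(-1 + 6) + 318 = 0*5 + 318 = 0 + 318 = 318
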